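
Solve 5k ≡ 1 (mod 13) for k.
Since 13 is prime, by Fermat 5^(-1) ≡ 5^{11} ≡ 8 (mod 13). Verify: 5 × 8 = 40 ≡ 1 (mod 13)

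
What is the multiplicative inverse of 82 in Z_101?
Since 101 is prime, by Fermat 82^(-1) ≡ 82^{99} ≡ 85 (mod 101). Verify: 82 × 85 = 6970 ≡ 1 (mod 101)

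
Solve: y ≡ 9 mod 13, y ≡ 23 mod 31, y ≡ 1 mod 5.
M = 13 × 31 × 5 = 2015. M₁ = 155, y₁ ≡ 12 mod 13. M₂ = 65, y₂ ≡ 21 mod 31. M₃ = 403, y₃ ≡ 2 mod 5. y = 9×155×12 + 23×65×21 + 1×403×2 ≡ 581 mod 2015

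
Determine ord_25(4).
Powers of 4 mod 25: 4^1≡4, 4^2≡16, 4^3≡14, 4^4≡6, 4^5≡24, 4^6≡21, 4^7≡9, 4^8≡11, 4^9≡19, 4^10≡1. ord_25(4) = 10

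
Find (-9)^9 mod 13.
By repeated squaring mod 13: (-9)^{1}≡4, (-9)^{2}≡3, (-9)^{4}≡9, (-9)^{8}≡3. Then (-9)^{9} = (-9)^{8+1} ≡ 3 × 4 ≡ 12 mod 13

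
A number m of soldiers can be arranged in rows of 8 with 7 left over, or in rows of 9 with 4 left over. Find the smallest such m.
M = 8 × 9 = 72. M₁ = 9, y₁ ≡ 1 mod 8. M₂ = 8, y₂ ≡ 8 mod 9. m = 7×9×1 + 4×8×8 ≡ 31 mod 72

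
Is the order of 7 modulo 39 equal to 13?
Powers of 7 mod 39: 7^1≡7, 7^2≡10, 7^3≡31, 7^4≡22, 7^5≡37, 7^6≡25, 7^7≡19, 7^8≡16, 7^9≡34, 7^10≡4, 7^11≡28, 7^12≡1. Already 7^12≡1, so the order is 12 < 13. No, the actual order is 12.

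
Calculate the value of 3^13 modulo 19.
By repeated squaring (mod 19): 3^{1}≡3, 3^{2}≡9, 3^{4}≡5, 3^{8}≡6. Then 3^{13} = 3^{8+4+1} ≡ 6 × 5 × 3 ≡ 14 (mod 19)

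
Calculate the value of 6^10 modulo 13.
By repeated squaring mod 13: 6^{1}≡6, 6^{2}≡10, 6^{4}≡9, 6^{8}≡3. Then 6^{10} = 6^{8+2} ≡ 3 × 10 ≡ 4 mod 13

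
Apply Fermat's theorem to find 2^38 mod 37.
By Fermat: 2^{36} ≡ 1 mod 37. So 2^{38} = 2^{36} · 2^{2} ≡ 2^{2} ≡ 4 mod 37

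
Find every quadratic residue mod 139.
Quadratic residues modulo 139: {1, 4, 5, 6, 7, 9, 11, 13, 16, 20, 24, 25, 28, 29, 30, 31, 34, 35, 36, 37, 38, 41, 42, 44, 45, 46, 47, 49, 51, 52, 54, 55, 57, 63, 64, 65, 66, 67, 69, 71, 77, 78, 79, 80, 81, 83, 86, 89, 91, 96, 99, 100, 106, 107, 112, 113, 116, 117, 118, 120, 121, 122, 124, 125, 127, 129, 131, 136, 137}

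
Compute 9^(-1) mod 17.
Since 17 is prime, by Fermat 9^(-1) ≡ 9^{15} ≡ 2 mod 17. Verify: 9 × 2 = 18 ≡ 1 mod 17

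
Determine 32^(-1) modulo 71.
Since 71 is prime, by Fermat 32^(-1) ≡ 32^{69} ≡ 20 mod 71. Verify: 32 × 20 = 640 ≡ 1 mod 71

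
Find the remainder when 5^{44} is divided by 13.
By Fermat: 5^{12} ≡ 1 (mod 13). 44 = 3×12 + 8. So 5^{44} ≡ 5^{8} ≡ 1 (mod 13)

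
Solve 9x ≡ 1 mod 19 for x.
Since 19 is prime, by Fermat 9^(-1) ≡ 9^{17} ≡ 17 mod 19. Verify: 9 × 17 = 153 ≡ 1 mod 19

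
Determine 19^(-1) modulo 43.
Since 43 is prime, by Fermat 19^(-1) ≡ 19^{41} ≡ 34 (mod 43). Verify: 19 × 34 = 646 ≡ 1 (mod 43)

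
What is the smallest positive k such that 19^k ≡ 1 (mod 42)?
Powers of 19 mod 42: 19^1≡19, 19^2≡25, 19^3≡13, 19^4≡37, 19^5≡31, 19^6≡1. So the order of 19 is 6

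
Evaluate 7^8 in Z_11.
By repeated squaring mod 11: 7^{1}≡7, 7^{2}≡5, 7^{4}≡3, 7^{8}≡9. So 7^{8} ≡ 9 mod 11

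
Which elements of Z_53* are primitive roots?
There are φ(52) = 24 primitive roots mod 53: {2, 3, 5, 8, 12, 14, 18, 19, 20, 21, 22, 26, 27, 31, 32, 33, 34, 35, 39, 41, 45, 48, 50, 51}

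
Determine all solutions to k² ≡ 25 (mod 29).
The square roots of 25 mod 29 are 24 and 5. Verify: 24² = 576 ≡ 25 (mod 29)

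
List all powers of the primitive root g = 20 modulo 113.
20^1, 20^2, ..., 20^{112} mod 113: [20, 61, 90, 105, 66, 77, 71, 64, 37, 62, 110, 53, 43, 69, 24, 28, 108, 13, 34, 2, 40, 9, 67, 97, 19, 41, 29, 15, 74, 11, 107, 106, 86, 25, 48, 56, 103, 26, 68, 4, 80, 18, 21, 81, 38, 82, 58, 30, 35, 22, 101, 99, 59, 50, 96, 112, 93, 52, 23, 8, 47, 36, 42, 49, 76, 51, 3, 60, 70, 44, 89, 85, 5, 100, 79, 111, 73, 104, 46, 16, 94, 72, 84, 98, 39, 102, 6, 7, 27, 88, 65, 57, 10, 87, 45, 109, 33, 95, 92, 32, 75, 31, 55, 83, 78, 91, 12, 14, 54, 63, 17, 1]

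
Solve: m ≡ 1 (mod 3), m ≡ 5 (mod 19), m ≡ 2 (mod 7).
M = 3 × 19 × 7 = 399. M₁ = 133, y₁ ≡ 1 (mod 3). M₂ = 21, y₂ ≡ 10 (mod 19). M₃ = 57, y₃ ≡ 1 (mod 7). m = 1×133×1 + 5×21×10 + 2×57×1 ≡ 100 (mod 399)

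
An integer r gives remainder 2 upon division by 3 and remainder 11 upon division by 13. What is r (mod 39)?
M = 3 × 13 = 39. M₁ = 13, y₁ ≡ 1 (mod 3). M₂ = 3, y₂ ≡ 9 (mod 13). r = 2×13×1 + 11×3×9 ≡ 11 (mod 39)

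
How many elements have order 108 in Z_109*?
There are φ(109-1) = φ(108) = 36 primitive roots modulo 109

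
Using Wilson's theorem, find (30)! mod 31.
By Wilson's theorem, (30)! ≡ -1 ≡ 30 mod 31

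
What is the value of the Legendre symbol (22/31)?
(22/31) = 22^{15} mod 31 = -1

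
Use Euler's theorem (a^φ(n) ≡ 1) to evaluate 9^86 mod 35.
By Euler: 9^{24} ≡ 1 (mod 35) since gcd(9, 35) = 1. 86 = 3×24 + 14. So 9^{86} ≡ 9^{14} ≡ 11 (mod 35)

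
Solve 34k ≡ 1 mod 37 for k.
Since 37 is prime, by Fermat 34^(-1) ≡ 34^{35} ≡ 12 mod 37. Verify: 34 × 12 = 408 ≡ 1 mod 37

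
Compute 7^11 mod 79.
By repeated squaring (mod 79): 7^{1}≡7, 7^{2}≡49, 7^{4}≡31, 7^{8}≡13. Then 7^{11} = 7^{8+2+1} ≡ 13 × 49 × 7 ≡ 35 (mod 79)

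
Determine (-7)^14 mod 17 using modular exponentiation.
By repeated squaring mod 17: (-7)^{1}≡10, (-7)^{2}≡15, (-7)^{4}≡4, (-7)^{8}≡16. Then (-7)^{14} = (-7)^{8+4+2} ≡ 16 × 4 × 15 ≡ 8 mod 17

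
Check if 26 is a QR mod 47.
By Euler's criterion: 26^{23} ≡ 46 mod 47. Since this equals -1 (≡ 46), 26 is not a QR.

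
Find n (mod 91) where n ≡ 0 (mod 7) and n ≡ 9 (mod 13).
M = 7 × 13 = 91. M₁ = 13, y₁ ≡ 6 (mod 7). M₂ = 7, y₂ ≡ 2 (mod 13). n = 0×13×6 + 9×7×2 ≡ 35 (mod 91)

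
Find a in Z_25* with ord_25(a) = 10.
4 has order 10 mod 25 since 4^{10} ≡ 1 (mod 25) and no smaller power works.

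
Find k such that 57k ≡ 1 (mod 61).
Since 61 is prime, by Fermat 57^(-1) ≡ 57^{59} ≡ 15 (mod 61). Verify: 57 × 15 = 855 ≡ 1 (mod 61)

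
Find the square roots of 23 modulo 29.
The square roots of 23 mod 29 are 20 and 9. Verify: 20² = 400 ≡ 23 mod 29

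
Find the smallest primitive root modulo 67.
g = 2. For each prime q|66: 2^{33}≡66, 2^{22}≡37, 2^{6}≡64, none ≡ 1, so ord_67(2) = 66 and 2 is a primitive root.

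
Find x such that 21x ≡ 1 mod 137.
Since 137 is prime, by Fermat 21^(-1) ≡ 21^{135} ≡ 124 mod 137. Verify: 21 × 124 = 2604 ≡ 1 mod 137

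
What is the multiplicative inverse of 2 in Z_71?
Since 71 is prime, by Fermat 2^(-1) ≡ 2^{69} ≡ 36 (mod 71). Verify: 2 × 36 = 72 ≡ 1 (mod 71)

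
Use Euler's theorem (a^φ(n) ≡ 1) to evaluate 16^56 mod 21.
By Euler: 16^{12} ≡ 1 mod 21 since gcd(16, 21) = 1. 56 = 4×12 + 8. So 16^{56} ≡ 16^{8} ≡ 4 mod 21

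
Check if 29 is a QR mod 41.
By Euler's criterion: 29^{20} ≡ 40 mod 41. Since this equals -1 (≡ 40), 29 is not a QR.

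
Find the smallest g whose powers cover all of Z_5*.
g = 2. For each prime q|4: 2^{2}≡4, none ≡ 1, so ord_5(2) = 4 and 2 is a primitive root.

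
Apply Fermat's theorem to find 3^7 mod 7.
By Fermat: 3^{6} ≡ 1 mod 7. So 3^{7} = 3^{6} · 3^{1} ≡ 3^{1} ≡ 3 mod 7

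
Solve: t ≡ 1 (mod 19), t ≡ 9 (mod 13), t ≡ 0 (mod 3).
M = 19 × 13 × 3 = 741. M₁ = 39, y₁ ≡ 1 (mod 19). M₂ = 57, y₂ ≡ 8 (mod 13). M₃ = 247, y₃ ≡ 1 (mod 3). t = 1×39×1 + 9×57×8 + 0×247×1 ≡ 438 (mod 741)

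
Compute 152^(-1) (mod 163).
Since 163 is prime, by Fermat 152^(-1) ≡ 152^{161} ≡ 74 (mod 163). Verify: 152 × 74 = 11248 ≡ 1 (mod 163)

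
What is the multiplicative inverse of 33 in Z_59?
Since 59 is prime, by Fermat 33^(-1) ≡ 33^{57} ≡ 34 (mod 59). Verify: 33 × 34 = 1122 ≡ 1 (mod 59)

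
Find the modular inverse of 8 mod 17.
Since 17 is prime, by Fermat 8^(-1) ≡ 8^{15} ≡ 15 mod 17. Verify: 8 × 15 = 120 ≡ 1 mod 17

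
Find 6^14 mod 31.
By repeated squaring mod 31: 6^{1}≡6, 6^{2}≡5, 6^{4}≡25, 6^{8}≡5. Then 6^{14} = 6^{8+4+2} ≡ 5 × 25 × 5 ≡ 5 mod 31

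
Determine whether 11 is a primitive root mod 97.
11^{48} ≡ 1 mod 97 and 48 < 96, so ord_97(11) = 48 ≠ 96 and 11 is not a primitive root.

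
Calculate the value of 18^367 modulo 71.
Using Fermat: 18^{70} ≡ 1 (mod 71). 367 ≡ 17 (mod 70). So 18^{367} ≡ 18^{17} ≡ 2 (mod 71)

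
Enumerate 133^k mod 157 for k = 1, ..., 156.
133^1, 133^2, ..., 133^{156} mod 157: [133, 105, 149, 35, 102, 64, 34, 126, 116, 42, 91, 14, 135, 57, 45, 19, 15, 111, 5, 37, 54, 117, 18, 39, 6, 13, 2, 109, 53, 141, 70, 47, 128, 68, 95, 75, 84, 25, 28, 113, 114, 90, 38, 30, 65, 10, 74, 108, 77, 36, 78, 12, 26, 4, 61, 106, 125, 140, 94, 99, 136, 33, 150, 11, 50, 56, 69, 71, 23, 76, 60, 130, 20, 148, 59, 154, 72, 156, 24, 52, 8, 122, 55, 93, 123, 31, 41, 115, 66, 143, 22, 100, 112, 138, 142, 46, 152, 120, 103, 40, 139, 118, 151, 144, 155, 48, 104, 16, 87, 110, 29, 89, 62, 82, 73, 132, 129, 44, 43, 67, 119, 127, 92, 147, 83, 49, 80, 121, 79, 145, 131, 153, 96, 51, 32, 17, 63, 58, 21, 124, 7, 146, 107, 101, 88, 86, 134, 81, 97, 27, 137, 9, 98, 3, 85, 1]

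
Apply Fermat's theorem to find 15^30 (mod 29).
By Fermat: 15^{28} ≡ 1 (mod 29). So 15^{30} = 15^{28} · 15^{2} ≡ 15^{2} ≡ 22 (mod 29)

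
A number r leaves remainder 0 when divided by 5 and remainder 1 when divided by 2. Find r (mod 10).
M = 5 × 2 = 10. M₁ = 2, y₁ ≡ 3 (mod 5). M₂ = 5, y₂ ≡ 1 (mod 2). r = 0×2×3 + 1×5×1 ≡ 5 (mod 10)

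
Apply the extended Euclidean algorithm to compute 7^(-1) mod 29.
Extended GCD: 7(-4) + 29(1) = 1. So 7^(-1) ≡ -4 ≡ 25 mod 29. Verify: 7 × 25 = 175 ≡ 1 mod 29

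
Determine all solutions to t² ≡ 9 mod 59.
The square roots of 9 mod 59 are 3 and 56. Verify: 3² = 9 ≡ 9 mod 59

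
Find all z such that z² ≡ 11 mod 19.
The square roots of 11 mod 19 are 7 and 12. Verify: 7² = 49 ≡ 11 mod 19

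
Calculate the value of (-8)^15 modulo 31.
By repeated squaring (mod 31): (-8)^{1}≡23, (-8)^{2}≡2, (-8)^{4}≡4, (-8)^{8}≡16. Then (-8)^{15} = (-8)^{8+4+2+1} ≡ 16 × 4 × 2 × 23 ≡ 30 (mod 31)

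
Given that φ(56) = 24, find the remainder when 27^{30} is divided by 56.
By Euler: 27^{24} ≡ 1 (mod 56) since gcd(27, 56) = 1. 30 = 1×24 + 6. So 27^{30} ≡ 27^{6} ≡ 1 (mod 56)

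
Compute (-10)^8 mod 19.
By repeated squaring mod 19: (-10)^{1}≡9, (-10)^{2}≡5, (-10)^{4}≡6, (-10)^{8}≡17. So (-10)^{8} ≡ 17 mod 19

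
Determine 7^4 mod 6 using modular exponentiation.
7^{4} = 2401 ≡ 1 mod 6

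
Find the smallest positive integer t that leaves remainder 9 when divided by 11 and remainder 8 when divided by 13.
M = 11 × 13 = 143. M₁ = 13, y₁ ≡ 6 (mod 11). M₂ = 11, y₂ ≡ 6 (mod 13). t = 9×13×6 + 8×11×6 ≡ 86 (mod 143)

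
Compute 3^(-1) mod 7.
Since 7 is prime, by Fermat 3^(-1) ≡ 3^{5} ≡ 5 mod 7. Verify: 3 × 5 = 15 ≡ 1 mod 7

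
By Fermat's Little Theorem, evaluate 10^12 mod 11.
By Fermat: 10^{10} ≡ 1 mod 11. So 10^{12} = 10^{10} · 10^{2} ≡ 10^{2} ≡ 1 mod 11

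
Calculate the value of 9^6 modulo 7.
Using Fermat: 9^{6} ≡ 1 (mod 7). 6 ≡ 0 (mod 6). So 9^{6} ≡ 9^{0} ≡ 1 (mod 7)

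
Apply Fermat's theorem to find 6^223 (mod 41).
By Fermat: 6^{40} ≡ 1 (mod 41). 223 ≡ 23 (mod 40). So 6^{223} ≡ 6^{23} ≡ 30 (mod 41)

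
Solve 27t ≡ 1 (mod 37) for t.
Since 37 is prime, by Fermat 27^(-1) ≡ 27^{35} ≡ 11 (mod 37). Verify: 27 × 11 = 297 ≡ 1 (mod 37)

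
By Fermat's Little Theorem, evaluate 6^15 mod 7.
By Fermat: 6^{6} ≡ 1 mod 7. 15 = 2×6 + 3. So 6^{15} ≡ 6^{3} ≡ 6 mod 7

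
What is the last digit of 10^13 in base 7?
Using Fermat: 10^{6} ≡ 1 mod 7. 13 ≡ 1 mod 6. So 10^{13} ≡ 10^{1} ≡ 3 mod 7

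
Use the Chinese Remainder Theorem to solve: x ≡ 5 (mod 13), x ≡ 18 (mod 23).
M = 13 × 23 = 299. M₁ = 23, y₁ ≡ 4 (mod 13). M₂ = 13, y₂ ≡ 16 (mod 23). x = 5×23×4 + 18×13×16 ≡ 18 (mod 299)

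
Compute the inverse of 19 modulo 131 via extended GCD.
Extended GCD: 19(-62) + 131(9) = 1. So 19^(-1) ≡ -62 ≡ 69 (mod 131). Verify: 19 × 69 = 1311 ≡ 1 (mod 131)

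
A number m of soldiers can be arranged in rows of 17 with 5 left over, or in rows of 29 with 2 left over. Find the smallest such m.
M = 17 × 29 = 493. M₁ = 29, y₁ ≡ 10 mod 17. M₂ = 17, y₂ ≡ 12 mod 29. m = 5×29×10 + 2×17×12 ≡ 379 mod 493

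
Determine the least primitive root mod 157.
g = 5. For each prime q|156: 5^{78}≡156, 5^{52}≡12, 5^{12}≡130, none ≡ 1, so ord_157(5) = 156 and 5 is a primitive root.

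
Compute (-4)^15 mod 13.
Using Fermat: (-4)^{12} ≡ 1 (mod 13). 15 ≡ 3 (mod 12). So (-4)^{15} ≡ (-4)^{3} ≡ 1 (mod 13)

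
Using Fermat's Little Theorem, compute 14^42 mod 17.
By Fermat: 14^{16} ≡ 1 (mod 17). 42 = 2×16 + 10. So 14^{42} ≡ 14^{10} ≡ 8 (mod 17)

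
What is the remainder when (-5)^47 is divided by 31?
Using Fermat: (-5)^{30} ≡ 1 (mod 31). 47 ≡ 17 (mod 30). So (-5)^{47} ≡ (-5)^{17} ≡ 6 (mod 31)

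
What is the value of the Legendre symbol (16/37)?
(16/37) = 16^{18} mod 37 = 1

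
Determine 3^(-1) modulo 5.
Since 5 is prime, by Fermat 3^(-1) ≡ 3^{3} ≡ 2 mod 5. Verify: 3 × 2 = 6 ≡ 1 mod 5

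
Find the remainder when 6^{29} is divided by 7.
By Fermat: 6^{6} ≡ 1 mod 7. 29 = 4×6 + 5. So 6^{29} ≡ 6^{5} ≡ 6 mod 7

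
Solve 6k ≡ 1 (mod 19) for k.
Since 19 is prime, by Fermat 6^(-1) ≡ 6^{17} ≡ 16 (mod 19). Verify: 6 × 16 = 96 ≡ 1 (mod 19)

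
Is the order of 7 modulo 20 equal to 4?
Powers of 7 mod 20: 7^1≡7, 7^2≡9, 7^3≡3, 7^4≡1. First k with 7^k≡1 is k=4. Yes, ord_20(7) = 4.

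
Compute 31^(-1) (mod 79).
Since 79 is prime, by Fermat 31^(-1) ≡ 31^{77} ≡ 51 (mod 79). Verify: 31 × 51 = 1581 ≡ 1 (mod 79)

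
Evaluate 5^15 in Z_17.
By repeated squaring (mod 17): 5^{1}≡5, 5^{2}≡8, 5^{4}≡13, 5^{8}≡16. Then 5^{15} = 5^{8+4+2+1} ≡ 16 × 13 × 8 × 5 ≡ 7 (mod 17)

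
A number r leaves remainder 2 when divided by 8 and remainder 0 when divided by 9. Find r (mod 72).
M = 8 × 9 = 72. M₁ = 9, y₁ ≡ 1 (mod 8). M₂ = 8, y₂ ≡ 8 (mod 9). r = 2×9×1 + 0×8×8 ≡ 18 (mod 72)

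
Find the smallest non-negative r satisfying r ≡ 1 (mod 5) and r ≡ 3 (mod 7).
M = 5 × 7 = 35. M₁ = 7, y₁ ≡ 3 (mod 5). M₂ = 5, y₂ ≡ 3 (mod 7). r = 1×7×3 + 3×5×3 ≡ 31 (mod 35)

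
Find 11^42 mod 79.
By repeated squaring mod 79: 11^{1}≡11, 11^{2}≡42, 11^{4}≡26, 11^{8}≡44, 11^{16}≡40, 11^{32}≡20. Then 11^{42} = 11^{32+8+2} ≡ 20 × 44 × 42 ≡ 67 mod 79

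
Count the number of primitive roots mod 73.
A prime p has φ(p-1) primitive roots; here φ(72) = 24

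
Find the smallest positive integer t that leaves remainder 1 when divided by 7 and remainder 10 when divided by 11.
M = 7 × 11 = 77. M₁ = 11, y₁ ≡ 2 mod 7. M₂ = 7, y₂ ≡ 8 mod 11. t = 1×11×2 + 10×7×8 ≡ 43 mod 77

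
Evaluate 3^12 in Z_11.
Using Fermat: 3^{10} ≡ 1 mod 11. 12 ≡ 2 mod 10. So 3^{12} ≡ 3^{2} ≡ 9 mod 11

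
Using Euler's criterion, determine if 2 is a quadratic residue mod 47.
By Euler's criterion: 2^{23} ≡ 1 mod 47. Since this equals 1, 2 is a QR.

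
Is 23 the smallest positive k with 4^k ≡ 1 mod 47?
Powers of 4 mod 47: 4^1≡4, 4^2≡16, 4^3≡17, 4^4≡21, 4^5≡37, 4^6≡7, 4^7≡28, 4^8≡18, 4^9≡25, 4^10≡6, 4^11≡24, 4^12≡2, 4^13≡8, 4^14≡32, 4^15≡34, 4^16≡42, 4^17≡27, 4^18≡14, 4^19≡9, 4^20≡36, 4^21≡3, 4^22≡12, 4^23≡1. First k with 4^k≡1 is k=23. Yes, ord_47(4) = 23.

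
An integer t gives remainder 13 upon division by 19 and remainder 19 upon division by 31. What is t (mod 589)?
M = 19 × 31 = 589. M₁ = 31, y₁ ≡ 8 (mod 19). M₂ = 19, y₂ ≡ 18 (mod 31). t = 13×31×8 + 19×19×18 ≡ 298 (mod 589)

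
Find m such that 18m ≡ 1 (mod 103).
Since 103 is prime, by Fermat 18^(-1) ≡ 18^{101} ≡ 63 (mod 103). Verify: 18 × 63 = 1134 ≡ 1 (mod 103)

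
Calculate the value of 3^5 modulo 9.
By repeated squaring (mod 9): 3^{1}≡3, 3^{2}≡0, 3^{4}≡0. Then 3^{5} = 3^{4+1} ≡ 0 × 3 ≡ 0 (mod 9)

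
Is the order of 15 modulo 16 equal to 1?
Powers of 15 mod 16: 15^1≡15, 15^2≡1. 15^1≡15≢1, so ord ≠ 1. No, the actual order is 2.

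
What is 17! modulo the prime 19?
(18)! = (17)! × (18) ≡ -1 (mod 19). So (17)! ≡ -1 × (18)^(-1) ≡ (-1)×(-1) = 1 (mod 19)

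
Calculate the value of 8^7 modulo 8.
By repeated squaring (mod 8): 8^{1}≡0, 8^{2}≡0, 8^{4}≡0. Then 8^{7} = 8^{4+2+1} ≡ 0 × 0 × 0 ≡ 0 (mod 8)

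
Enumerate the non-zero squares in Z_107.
Squares in Z_107*: {1, 3, 4, 9, 10, 11, 12, 13, 14, 16, 19, 23, 25, 27, 29, 30, 33, 34, 35, 36, 37, 39, 40, 41, 42, 44, 47, 48, 49, 52, 53, 56, 57, 61, 62, 64, 69, 75, 76, 79, 81, 83, 85, 86, 87, 89, 90, 92, 99, 100, 101, 102, 105}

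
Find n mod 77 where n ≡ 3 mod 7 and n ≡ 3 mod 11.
M = 7 × 11 = 77. M₁ = 11, y₁ ≡ 2 mod 7. M₂ = 7, y₂ ≡ 8 mod 11. n = 3×11×2 + 3×7×8 ≡ 3 mod 77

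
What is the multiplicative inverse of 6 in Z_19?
Since 19 is prime, by Fermat 6^(-1) ≡ 6^{17} ≡ 16 (mod 19). Verify: 6 × 16 = 96 ≡ 1 (mod 19)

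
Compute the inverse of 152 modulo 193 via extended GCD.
Extended GCD: 152(80) + 193(-63) = 1. So 152^(-1) ≡ 80 mod 193. Verify: 152 × 80 = 12160 ≡ 1 mod 193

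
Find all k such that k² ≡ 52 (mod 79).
The square roots of 52 mod 79 are 62 and 17. Verify: 62² = 3844 ≡ 52 (mod 79)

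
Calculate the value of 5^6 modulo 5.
By repeated squaring (mod 5): 5^{1}≡0, 5^{2}≡0, 5^{4}≡0. Then 5^{6} = 5^{4+2} ≡ 0 × 0 ≡ 0 (mod 5)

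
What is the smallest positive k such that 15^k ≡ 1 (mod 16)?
Powers of 15 mod 16: 15^1≡15, 15^2≡1. ord_16(15) = 2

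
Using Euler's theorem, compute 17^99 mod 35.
By Euler: 17^{24} ≡ 1 (mod 35) since gcd(17, 35) = 1. 99 = 4×24 + 3. So 17^{99} ≡ 17^{3} ≡ 13 (mod 35)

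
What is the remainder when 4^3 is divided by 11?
4^{3} = 64 ≡ 9 mod 11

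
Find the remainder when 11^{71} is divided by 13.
By Fermat: 11^{12} ≡ 1 mod 13. 71 = 5×12 + 11. So 11^{71} ≡ 11^{11} ≡ 6 mod 13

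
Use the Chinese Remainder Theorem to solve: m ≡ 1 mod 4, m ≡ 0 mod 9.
M = 4 × 9 = 36. M₁ = 9, y₁ ≡ 1 mod 4. M₂ = 4, y₂ ≡ 7 mod 9. m = 1×9×1 + 0×4×7 ≡ 9 mod 36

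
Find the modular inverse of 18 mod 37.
Since 37 is prime, by Fermat 18^(-1) ≡ 18^{35} ≡ 35 (mod 37). Verify: 18 × 35 = 630 ≡ 1 (mod 37)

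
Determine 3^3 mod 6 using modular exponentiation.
3^{3} = 27 ≡ 3 (mod 6)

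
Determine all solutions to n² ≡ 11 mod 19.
The square roots of 11 mod 19 are 7 and 12. Verify: 7² = 49 ≡ 11 mod 19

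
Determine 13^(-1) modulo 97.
Since 97 is prime, by Fermat 13^(-1) ≡ 13^{95} ≡ 15 (mod 97). Verify: 13 × 15 = 195 ≡ 1 (mod 97)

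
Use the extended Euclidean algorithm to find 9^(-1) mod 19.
Extended GCD: 9(-2) + 19(1) = 1. So 9^(-1) ≡ -2 ≡ 17 mod 19. Verify: 9 × 17 = 153 ≡ 1 mod 19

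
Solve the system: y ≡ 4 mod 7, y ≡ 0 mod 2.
M = 7 × 2 = 14. M₁ = 2, y₁ ≡ 4 mod 7. M₂ = 7, y₂ ≡ 1 mod 2. y = 4×2×4 + 0×7×1 ≡ 4 mod 14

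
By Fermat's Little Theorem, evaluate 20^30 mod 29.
By Fermat: 20^{28} ≡ 1 mod 29. So 20^{30} = 20^{28} · 20^{2} ≡ 20^{2} ≡ 23 mod 29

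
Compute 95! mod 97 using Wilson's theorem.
(96)! = (95)! × (96) ≡ -1 mod 97. So (95)! ≡ -1 × (96)^(-1) ≡ (-1)×(-1) = 1 mod 97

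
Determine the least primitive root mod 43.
g = 3. Powers: [3, 9, 27, 38, 28, 41, 37, 25, 32, 10, ...] generates all 42 non-zero residues.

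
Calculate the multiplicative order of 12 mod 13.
Powers of 12 mod 13: 12^1≡12, 12^2≡1. ord_13(12) = 2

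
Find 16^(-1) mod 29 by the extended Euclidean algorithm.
Extended GCD: 16(-9) + 29(5) = 1. So 16^(-1) ≡ -9 ≡ 20 mod 29. Verify: 16 × 20 = 320 ≡ 1 mod 29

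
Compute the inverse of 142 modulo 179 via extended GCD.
Extended GCD: 142(29) + 179(-23) = 1. So 142^(-1) ≡ 29 (mod 179). Verify: 142 × 29 = 4118 ≡ 1 (mod 179)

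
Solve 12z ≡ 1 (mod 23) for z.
Since 23 is prime, by Fermat 12^(-1) ≡ 12^{21} ≡ 2 (mod 23). Verify: 12 × 2 = 24 ≡ 1 (mod 23)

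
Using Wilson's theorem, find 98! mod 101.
(100)! = (98)! × (99) × (100) ≡ -1 mod 101. So (98)! ≡ -1 × [(100)(99)]^(-1) ≡ 50 mod 101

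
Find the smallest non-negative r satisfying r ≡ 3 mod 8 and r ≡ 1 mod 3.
M = 8 × 3 = 24. M₁ = 3, y₁ ≡ 3 mod 8. M₂ = 8, y₂ ≡ 2 mod 3. r = 3×3×3 + 1×8×2 ≡ 19 mod 24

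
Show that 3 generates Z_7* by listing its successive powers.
3^1, 3^2, ..., 3^{6} mod 7: [3, 2, 6, 4, 5, 1]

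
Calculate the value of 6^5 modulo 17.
By repeated squaring mod 17: 6^{1}≡6, 6^{2}≡2, 6^{4}≡4. Then 6^{5} = 6^{4+1} ≡ 4 × 6 ≡ 7 mod 17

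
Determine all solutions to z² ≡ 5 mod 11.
The square roots of 5 mod 11 are 4 and 7. Verify: 4² = 16 ≡ 5 mod 11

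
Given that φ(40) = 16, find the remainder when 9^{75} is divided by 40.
By Euler: 9^{16} ≡ 1 (mod 40) since gcd(9, 40) = 1. 75 = 4×16 + 11. So 9^{75} ≡ 9^{11} ≡ 9 (mod 40)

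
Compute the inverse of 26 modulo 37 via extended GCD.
Extended GCD: 26(10) + 37(-7) = 1. So 26^(-1) ≡ 10 mod 37. Verify: 26 × 10 = 260 ≡ 1 mod 37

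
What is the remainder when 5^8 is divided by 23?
By repeated squaring (mod 23): 5^{1}≡5, 5^{2}≡2, 5^{4}≡4, 5^{8}≡16. So 5^{8} ≡ 16 (mod 23)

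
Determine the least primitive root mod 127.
g = 3. For each prime q|126: 3^{63}≡126, 3^{42}≡107, 3^{18}≡4, none ≡ 1, so ord_127(3) = 126 and 3 is a primitive root.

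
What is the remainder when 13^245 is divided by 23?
Using Fermat: 13^{22} ≡ 1 (mod 23). 245 ≡ 3 (mod 22). So 13^{245} ≡ 13^{3} ≡ 12 (mod 23)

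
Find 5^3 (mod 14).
5^{3} = 125 ≡ 13 (mod 14)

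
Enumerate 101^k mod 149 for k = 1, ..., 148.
101^1, 101^2, ..., 101^{148} mod 149: [101, 69, 115, 142, 38, 113, 89, 49, 32, 103, 122, 104, 74, 24, 40, 17, 78, 130, 18, 30, 50, 133, 23, 88, 97, 112, 137, 129, 66, 110, 84, 140, 134, 124, 8, 63, 105, 26, 93, 6, 10, 116, 94, 107, 79, 82, 87, 145, 43, 22, 136, 28, 146, 144, 91, 102, 21, 35, 108, 31, 2, 53, 138, 81, 135, 76, 77, 29, 98, 64, 57, 95, 59, 148, 48, 80, 34, 7, 111, 36, 60, 100, 117, 46, 27, 45, 75, 125, 109, 132, 71, 19, 131, 119, 99, 16, 126, 61, 52, 37, 12, 20, 83, 39, 65, 9, 15, 25, 141, 86, 44, 123, 56, 143, 139, 33, 55, 42, 70, 67, 62, 4, 106, 127, 13, 121, 3, 5, 58, 47, 128, 114, 41, 118, 147, 96, 11, 68, 14, 73, 72, 120, 51, 85, 92, 54, 90, 1]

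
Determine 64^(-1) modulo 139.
Since 139 is prime, by Fermat 64^(-1) ≡ 64^{137} ≡ 63 (mod 139). Verify: 64 × 63 = 4032 ≡ 1 (mod 139)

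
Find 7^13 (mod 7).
By repeated squaring (mod 7): 7^{1}≡0, 7^{2}≡0, 7^{4}≡0, 7^{8}≡0. Then 7^{13} = 7^{8+4+1} ≡ 0 × 0 × 0 ≡ 0 (mod 7)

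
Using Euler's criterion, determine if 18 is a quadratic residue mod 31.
By Euler's criterion: 18^{15} ≡ 1 mod 31. Since this equals 1, 18 is a QR.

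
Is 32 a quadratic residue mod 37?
By Euler's criterion: 32^{18} ≡ 36 mod 37. Since this equals -1 (≡ 36), 32 is not a QR.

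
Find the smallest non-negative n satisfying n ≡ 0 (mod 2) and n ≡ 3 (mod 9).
M = 2 × 9 = 18. M₁ = 9, y₁ ≡ 1 (mod 2). M₂ = 2, y₂ ≡ 5 (mod 9). n = 0×9×1 + 3×2×5 ≡ 12 (mod 18)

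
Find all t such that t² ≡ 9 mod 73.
The square roots of 9 mod 73 are 3 and 70. Verify: 3² = 9 ≡ 9 mod 73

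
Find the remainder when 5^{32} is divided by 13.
By Fermat: 5^{12} ≡ 1 (mod 13). 32 = 2×12 + 8. So 5^{32} ≡ 5^{8} ≡ 1 (mod 13)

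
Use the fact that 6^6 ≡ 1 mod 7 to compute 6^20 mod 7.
By Fermat: 6^{6} ≡ 1 mod 7. 20 = 3×6 + 2. So 6^{20} ≡ 6^{2} ≡ 1 mod 7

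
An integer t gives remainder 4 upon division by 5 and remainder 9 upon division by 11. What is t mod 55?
M = 5 × 11 = 55. M₁ = 11, y₁ ≡ 1 mod 5. M₂ = 5, y₂ ≡ 9 mod 11. t = 4×11×1 + 9×5×9 ≡ 9 mod 55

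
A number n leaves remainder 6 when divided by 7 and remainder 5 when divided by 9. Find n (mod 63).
M = 7 × 9 = 63. M₁ = 9, y₁ ≡ 4 (mod 7). M₂ = 7, y₂ ≡ 4 (mod 9). n = 6×9×4 + 5×7×4 ≡ 41 (mod 63)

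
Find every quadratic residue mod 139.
QRs mod 139: {1, 4, 5, 6, 7, 9, 11, 13, 16, 20, 24, 25, 28, 29, 30, 31, 34, 35, 36, 37, 38, 41, 42, 44, 45, 46, 47, 49, 51, 52, 54, 55, 57, 63, 64, 65, 66, 67, 69, 71, 77, 78, 79, 80, 81, 83, 86, 89, 91, 96, 99, 100, 106, 107, 112, 113, 116, 117, 118, 120, 121, 122, 124, 125, 127, 129, 131, 136, 137}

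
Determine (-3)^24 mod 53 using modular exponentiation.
By repeated squaring mod 53: (-3)^{1}≡50, (-3)^{2}≡9, (-3)^{4}≡28, (-3)^{8}≡42, (-3)^{16}≡15. Then (-3)^{24} = (-3)^{16+8} ≡ 15 × 42 ≡ 47 mod 53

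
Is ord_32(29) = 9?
Powers of 29 mod 32: 29^1≡29, 29^2≡9, 29^3≡5, 29^4≡17, 29^5≡13, 29^6≡25, 29^7≡21, 29^8≡1. Already 29^8≡1, so the order is 8 < 9. No, the actual order is 8.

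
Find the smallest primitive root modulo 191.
g = 19. For each prime q|190: 19^{95}≡190, 19^{38}≡39, 19^{10}≡52, none ≡ 1, so ord_191(19) = 190 and 19 is a primitive root.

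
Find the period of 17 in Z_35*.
Powers of 17 mod 35: 17^1≡17, 17^2≡9, 17^3≡13, 17^4≡11, 17^5≡12, 17^6≡29, 17^7≡3, 17^8≡16, 17^9≡27, 17^10≡4, 17^11≡33, 17^12≡1. Order = 12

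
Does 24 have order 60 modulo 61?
24^{20} ≡ 1 (mod 61) and 20 < 60, so ord_61(24) = 20 ≠ 60 and 24 is not a primitive root.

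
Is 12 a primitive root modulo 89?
12^{8} ≡ 1 mod 89 and 8 < 88, so ord_89(12) = 8 ≠ 88 and 12 is not a primitive root.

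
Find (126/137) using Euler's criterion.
(126/137) = 126^{68} mod 137 = 1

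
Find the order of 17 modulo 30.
Powers of 17 mod 30: 17^1≡17, 17^2≡19, 17^3≡23, 17^4≡1. So the order of 17 is 4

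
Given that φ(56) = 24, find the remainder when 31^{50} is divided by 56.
By Euler: 31^{24} ≡ 1 mod 56 since gcd(31, 56) = 1. 50 = 2×24 + 2. So 31^{50} ≡ 31^{2} ≡ 9 mod 56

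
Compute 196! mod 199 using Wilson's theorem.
(198)! = (196)! × (197) × (198) ≡ -1 mod 199. So (196)! ≡ -1 × [(198)(197)]^(-1) ≡ 99 mod 199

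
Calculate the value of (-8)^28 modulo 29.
Using Fermat: (-8)^{28} ≡ 1 mod 29. 28 ≡ 0 mod 28. So (-8)^{28} ≡ (-8)^{0} ≡ 1 mod 29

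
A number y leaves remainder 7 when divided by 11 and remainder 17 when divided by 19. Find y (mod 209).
M = 11 × 19 = 209. M₁ = 19, y₁ ≡ 7 (mod 11). M₂ = 11, y₂ ≡ 7 (mod 19). y = 7×19×7 + 17×11×7 ≡ 150 (mod 209)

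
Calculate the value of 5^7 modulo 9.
By repeated squaring mod 9: 5^{1}≡5, 5^{2}≡7, 5^{4}≡4. Then 5^{7} = 5^{4+2+1} ≡ 4 × 7 × 5 ≡ 5 mod 9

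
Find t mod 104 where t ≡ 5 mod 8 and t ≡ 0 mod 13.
M = 8 × 13 = 104. M₁ = 13, y₁ ≡ 5 mod 8. M₂ = 8, y₂ ≡ 5 mod 13. t = 5×13×5 + 0×8×5 ≡ 13 mod 104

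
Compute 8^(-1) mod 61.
Since 61 is prime, by Fermat 8^(-1) ≡ 8^{59} ≡ 23 mod 61. Verify: 8 × 23 = 184 ≡ 1 mod 61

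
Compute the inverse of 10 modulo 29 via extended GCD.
Extended GCD: 10(3) + 29(-1) = 1. So 10^(-1) ≡ 3 (mod 29). Verify: 10 × 3 = 30 ≡ 1 (mod 29)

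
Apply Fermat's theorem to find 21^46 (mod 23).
By Fermat: 21^{22} ≡ 1 (mod 23). 46 = 2×22 + 2. So 21^{46} ≡ 21^{2} ≡ 4 (mod 23)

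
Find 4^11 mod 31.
By repeated squaring mod 31: 4^{1}≡4, 4^{2}≡16, 4^{4}≡8, 4^{8}≡2. Then 4^{11} = 4^{8+2+1} ≡ 2 × 16 × 4 ≡ 4 mod 31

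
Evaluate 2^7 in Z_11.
By repeated squaring mod 11: 2^{1}≡2, 2^{2}≡4, 2^{4}≡5. Then 2^{7} = 2^{4+2+1} ≡ 5 × 4 × 2 ≡ 7 mod 11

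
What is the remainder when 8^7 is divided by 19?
By repeated squaring (mod 19): 8^{1}≡8, 8^{2}≡7, 8^{4}≡11. Then 8^{7} = 8^{4+2+1} ≡ 11 × 7 × 8 ≡ 8 (mod 19)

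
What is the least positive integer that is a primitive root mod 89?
g = 3. Powers: [3, 9, 27, 81, 65, 17, 51, 64, 14, 42, ...] generates all 88 non-zero residues.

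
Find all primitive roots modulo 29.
There are φ(28) = 12 primitive roots mod 29: {2, 3, 8, 10, 11, 14, 15, 18, 19, 21, 26, 27}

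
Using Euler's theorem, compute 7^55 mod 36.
By Euler: 7^{12} ≡ 1 (mod 36) since gcd(7, 36) = 1. 55 = 4×12 + 7. So 7^{55} ≡ 7^{7} ≡ 7 (mod 36)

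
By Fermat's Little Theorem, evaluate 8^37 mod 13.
By Fermat: 8^{12} ≡ 1 mod 13. 37 = 3×12 + 1. So 8^{37} ≡ 8^{1} ≡ 8 mod 13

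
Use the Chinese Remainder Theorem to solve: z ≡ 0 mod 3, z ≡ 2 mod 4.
M = 3 × 4 = 12. M₁ = 4, y₁ ≡ 1 mod 3. M₂ = 3, y₂ ≡ 3 mod 4. z = 0×4×1 + 2×3×3 ≡ 6 mod 12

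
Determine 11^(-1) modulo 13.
Since 13 is prime, by Fermat 11^(-1) ≡ 11^{11} ≡ 6 (mod 13). Verify: 11 × 6 = 66 ≡ 1 (mod 13)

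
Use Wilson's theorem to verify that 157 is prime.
(156)! mod 157 = 156. Since this equals -1 mod 157, Wilson confirms 157 is prime.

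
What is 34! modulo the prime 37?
(36)! = (34)! × (35) × (36) ≡ -1 mod 37. So (34)! ≡ -1 × [(36)(35)]^(-1) ≡ 18 mod 37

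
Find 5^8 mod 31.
By repeated squaring mod 31: 5^{1}≡5, 5^{2}≡25, 5^{4}≡5, 5^{8}≡25. So 5^{8} ≡ 25 mod 31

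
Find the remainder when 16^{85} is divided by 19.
By Fermat: 16^{18} ≡ 1 (mod 19). 85 = 4×18 + 13. So 16^{85} ≡ 16^{13} ≡ 5 (mod 19)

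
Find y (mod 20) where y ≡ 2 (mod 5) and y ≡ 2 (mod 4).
M = 5 × 4 = 20. M₁ = 4, y₁ ≡ 4 (mod 5). M₂ = 5, y₂ ≡ 1 (mod 4). y = 2×4×4 + 2×5×1 ≡ 2 (mod 20)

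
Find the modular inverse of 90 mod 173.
Since 173 is prime, by Fermat 90^(-1) ≡ 90^{171} ≡ 25 mod 173. Verify: 90 × 25 = 2250 ≡ 1 mod 173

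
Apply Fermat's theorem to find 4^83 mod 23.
By Fermat: 4^{22} ≡ 1 mod 23. 83 = 3×22 + 17. So 4^{83} ≡ 4^{17} ≡ 2 mod 23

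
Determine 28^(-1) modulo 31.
Since 31 is prime, by Fermat 28^(-1) ≡ 28^{29} ≡ 10 mod 31. Verify: 28 × 10 = 280 ≡ 1 mod 31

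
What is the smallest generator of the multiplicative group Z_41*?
g = 6. For each prime q|40: 6^{20}≡40, 6^{8}≡10, none ≡ 1, so ord_41(6) = 40 and 6 is a primitive root.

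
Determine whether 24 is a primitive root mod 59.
ord_59(24) divides 58. For each prime q|58: 24^{29}≡58, 24^{2}≡45, none ≡ 1. So 24 has order 58 and is a primitive root mod 59.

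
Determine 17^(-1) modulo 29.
Since 29 is prime, by Fermat 17^(-1) ≡ 17^{27} ≡ 12 (mod 29). Verify: 17 × 12 = 204 ≡ 1 (mod 29)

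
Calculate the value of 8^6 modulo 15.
By repeated squaring (mod 15): 8^{1}≡8, 8^{2}≡4, 8^{4}≡1. Then 8^{6} = 8^{4+2} ≡ 1 × 4 ≡ 4 (mod 15)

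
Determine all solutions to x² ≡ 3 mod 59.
The square roots of 3 mod 59 are 48 and 11. Verify: 48² = 2304 ≡ 3 mod 59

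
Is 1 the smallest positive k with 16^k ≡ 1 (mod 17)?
Powers of 16 mod 17: 16^1≡16, 16^2≡1. 16^1≡16≢1, so ord ≠ 1. No, the actual order is 2.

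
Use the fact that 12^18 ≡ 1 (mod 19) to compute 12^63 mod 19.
By Fermat: 12^{18} ≡ 1 (mod 19). 63 = 3×18 + 9. So 12^{63} ≡ 12^{9} ≡ 18 (mod 19)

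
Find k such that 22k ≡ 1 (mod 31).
Since 31 is prime, by Fermat 22^(-1) ≡ 22^{29} ≡ 24 (mod 31). Verify: 22 × 24 = 528 ≡ 1 (mod 31)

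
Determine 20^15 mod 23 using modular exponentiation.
By repeated squaring (mod 23): 20^{1}≡20, 20^{2}≡9, 20^{4}≡12, 20^{8}≡6. Then 20^{15} = 20^{8+4+2+1} ≡ 6 × 12 × 9 × 20 ≡ 11 (mod 23)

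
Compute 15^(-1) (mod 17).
Since 17 is prime, by Fermat 15^(-1) ≡ 15^{15} ≡ 8 (mod 17). Verify: 15 × 8 = 120 ≡ 1 (mod 17)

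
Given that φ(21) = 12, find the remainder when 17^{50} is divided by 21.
By Euler: 17^{12} ≡ 1 mod 21 since gcd(17, 21) = 1. 50 = 4×12 + 2. So 17^{50} ≡ 17^{2} ≡ 16 mod 21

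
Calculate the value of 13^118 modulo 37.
Using Fermat: 13^{36} ≡ 1 mod 37. 118 ≡ 10 mod 36. So 13^{118} ≡ 13^{10} ≡ 4 mod 37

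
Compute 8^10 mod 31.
By repeated squaring mod 31: 8^{1}≡8, 8^{2}≡2, 8^{4}≡4, 8^{8}≡16. Then 8^{10} = 8^{8+2} ≡ 16 × 2 ≡ 1 mod 31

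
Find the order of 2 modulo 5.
Powers of 2 mod 5: 2^1≡2, 2^2≡4, 2^3≡3, 2^4≡1. So the order of 2 is 4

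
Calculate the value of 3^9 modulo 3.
By repeated squaring mod 3: 3^{1}≡0, 3^{2}≡0, 3^{4}≡0, 3^{8}≡0. Then 3^{9} = 3^{8+1} ≡ 0 × 0 ≡ 0 mod 3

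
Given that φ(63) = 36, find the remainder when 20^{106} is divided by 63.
By Euler: 20^{36} ≡ 1 (mod 63) since gcd(20, 63) = 1. 106 = 2×36 + 34. So 20^{106} ≡ 20^{34} ≡ 43 (mod 63)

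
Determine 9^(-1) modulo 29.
Since 29 is prime, by Fermat 9^(-1) ≡ 9^{27} ≡ 13 (mod 29). Verify: 9 × 13 = 117 ≡ 1 (mod 29)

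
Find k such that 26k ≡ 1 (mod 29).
Since 29 is prime, by Fermat 26^(-1) ≡ 26^{27} ≡ 19 (mod 29). Verify: 26 × 19 = 494 ≡ 1 (mod 29)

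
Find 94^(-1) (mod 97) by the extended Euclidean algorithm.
Extended GCD: 94(32) + 97(-31) = 1. So 94^(-1) ≡ 32 (mod 97). Verify: 94 × 32 = 3008 ≡ 1 (mod 97)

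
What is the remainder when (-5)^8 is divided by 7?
Using Fermat: (-5)^{6} ≡ 1 (mod 7). 8 ≡ 2 (mod 6). So (-5)^{8} ≡ (-5)^{2} ≡ 4 (mod 7)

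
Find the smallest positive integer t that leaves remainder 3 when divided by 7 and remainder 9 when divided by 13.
M = 7 × 13 = 91. M₁ = 13, y₁ ≡ 6 mod 7. M₂ = 7, y₂ ≡ 2 mod 13. t = 3×13×6 + 9×7×2 ≡ 87 mod 91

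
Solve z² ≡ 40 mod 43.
The square roots of 40 mod 43 are 13 and 30. Verify: 13² = 169 ≡ 40 mod 43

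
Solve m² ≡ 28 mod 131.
The square roots of 28 mod 131 are 91 and 40. Verify: 91² = 8281 ≡ 28 mod 131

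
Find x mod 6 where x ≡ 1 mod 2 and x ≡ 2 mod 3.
M = 2 × 3 = 6. M₁ = 3, y₁ ≡ 1 mod 2. M₂ = 2, y₂ ≡ 2 mod 3. x = 1×3×1 + 2×2×2 ≡ 5 mod 6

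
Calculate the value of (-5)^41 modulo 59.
By repeated squaring (mod 59): (-5)^{1}≡54, (-5)^{2}≡25, (-5)^{4}≡35, (-5)^{8}≡45, (-5)^{16}≡19, (-5)^{32}≡7. Then (-5)^{41} = (-5)^{32+8+1} ≡ 7 × 45 × 54 ≡ 18 (mod 59)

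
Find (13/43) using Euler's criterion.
(13/43) = 13^{21} mod 43 = 1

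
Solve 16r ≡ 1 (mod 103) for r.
Since 103 is prime, by Fermat 16^(-1) ≡ 16^{101} ≡ 58 (mod 103). Verify: 16 × 58 = 928 ≡ 1 (mod 103)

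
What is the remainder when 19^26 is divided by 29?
By repeated squaring (mod 29): 19^{1}≡19, 19^{2}≡13, 19^{4}≡24, 19^{8}≡25, 19^{16}≡16. Then 19^{26} = 19^{16+8+2} ≡ 16 × 25 × 13 ≡ 9 (mod 29)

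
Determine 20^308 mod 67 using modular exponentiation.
Using Fermat: 20^{66} ≡ 1 (mod 67). 308 ≡ 44 (mod 66). So 20^{308} ≡ 20^{44} ≡ 37 (mod 67)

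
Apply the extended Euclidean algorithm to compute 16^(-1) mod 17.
Extended GCD: 16(-1) + 17(1) = 1. So 16^(-1) ≡ -1 ≡ 16 (mod 17). Verify: 16 × 16 = 256 ≡ 1 (mod 17)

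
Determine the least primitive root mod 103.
g = 5. For each prime q|102: 5^{51}≡102, 5^{34}≡56, 5^{6}≡72, none ≡ 1, so ord_103(5) = 102 and 5 is a primitive root.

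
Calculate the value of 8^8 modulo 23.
By repeated squaring mod 23: 8^{1}≡8, 8^{2}≡18, 8^{4}≡2, 8^{8}≡4. So 8^{8} ≡ 4 mod 23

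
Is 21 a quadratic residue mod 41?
By Euler's criterion: 21^{20} ≡ 1 mod 41. Since this equals 1, 21 is a QR.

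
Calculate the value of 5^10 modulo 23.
By repeated squaring (mod 23): 5^{1}≡5, 5^{2}≡2, 5^{4}≡4, 5^{8}≡16. Then 5^{10} = 5^{8+2} ≡ 16 × 2 ≡ 9 (mod 23)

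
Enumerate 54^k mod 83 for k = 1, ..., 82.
54^1, 54^2, ..., 54^{82} mod 83: [54, 11, 13, 38, 60, 3, 79, 33, 39, 31, 14, 9, 71, 16, 34, 10, 42, 27, 47, 48, 19, 30, 43, 81, 58, 61, 57, 7, 46, 77, 8, 17, 5, 21, 55, 65, 24, 51, 15, 63, 82, 29, 72, 70, 45, 23, 80, 4, 50, 44, 52, 69, 74, 12, 67, 49, 73, 41, 56, 36, 35, 64, 53, 40, 2, 25, 22, 26, 76, 37, 6, 75, 66, 78, 62, 28, 18, 59, 32, 68, 20, 1]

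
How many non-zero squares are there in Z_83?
Exactly half the non-zero residues mod a prime are QRs: (83-1)/2 = 41.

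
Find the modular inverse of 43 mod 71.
Since 71 is prime, by Fermat 43^(-1) ≡ 43^{69} ≡ 38 mod 71. Verify: 43 × 38 = 1634 ≡ 1 mod 71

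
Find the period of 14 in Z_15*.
Powers of 14 mod 15: 14^1≡14, 14^2≡1. ord_15(14) = 2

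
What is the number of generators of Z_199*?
Number of primitive roots mod 199 = φ(p-1) = φ(198) = 60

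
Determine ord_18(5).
Powers of 5 mod 18: 5^1≡5, 5^2≡7, 5^3≡17, 5^4≡13, 5^5≡11, 5^6≡1. Order = 6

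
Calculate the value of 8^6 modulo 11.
By repeated squaring mod 11: 8^{1}≡8, 8^{2}≡9, 8^{4}≡4. Then 8^{6} = 8^{4+2} ≡ 4 × 9 ≡ 3 mod 11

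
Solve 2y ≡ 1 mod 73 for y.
Since 73 is prime, by Fermat 2^(-1) ≡ 2^{71} ≡ 37 mod 73. Verify: 2 × 37 = 74 ≡ 1 mod 73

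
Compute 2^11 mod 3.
Using Fermat: 2^{2} ≡ 1 (mod 3). 11 ≡ 1 (mod 2). So 2^{11} ≡ 2^{1} ≡ 2 (mod 3)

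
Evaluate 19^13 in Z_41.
By repeated squaring (mod 41): 19^{1}≡19, 19^{2}≡33, 19^{4}≡23, 19^{8}≡37. Then 19^{13} = 19^{8+4+1} ≡ 37 × 23 × 19 ≡ 15 (mod 41)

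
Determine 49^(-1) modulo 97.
Since 97 is prime, by Fermat 49^(-1) ≡ 49^{95} ≡ 2 mod 97. Verify: 49 × 2 = 98 ≡ 1 mod 97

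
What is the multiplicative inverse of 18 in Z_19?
Since 19 is prime, by Fermat 18^(-1) ≡ 18^{17} ≡ 18 mod 19. Verify: 18 × 18 = 324 ≡ 1 mod 19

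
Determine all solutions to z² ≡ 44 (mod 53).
The square roots of 44 mod 53 are 16 and 37. Verify: 16² = 256 ≡ 44 (mod 53)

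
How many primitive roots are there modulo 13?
Number of primitive roots mod 13 = φ(p-1) = φ(12) = 4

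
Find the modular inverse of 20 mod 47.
Since 47 is prime, by Fermat 20^(-1) ≡ 20^{45} ≡ 40 mod 47. Verify: 20 × 40 = 800 ≡ 1 mod 47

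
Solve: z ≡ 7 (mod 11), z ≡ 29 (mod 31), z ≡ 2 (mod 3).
M = 11 × 31 × 3 = 1023. M₁ = 93, y₁ ≡ 9 (mod 11). M₂ = 33, y₂ ≡ 16 (mod 31). M₃ = 341, y₃ ≡ 2 (mod 3). z = 7×93×9 + 29×33×16 + 2×341×2 ≡ 29 (mod 1023)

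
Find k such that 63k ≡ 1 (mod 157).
Since 157 is prime, by Fermat 63^(-1) ≡ 63^{155} ≡ 5 (mod 157). Verify: 63 × 5 = 315 ≡ 1 (mod 157)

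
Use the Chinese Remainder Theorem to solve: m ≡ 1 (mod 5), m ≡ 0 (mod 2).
M = 5 × 2 = 10. M₁ = 2, y₁ ≡ 3 (mod 5). M₂ = 5, y₂ ≡ 1 (mod 2). m = 1×2×3 + 0×5×1 ≡ 6 (mod 10)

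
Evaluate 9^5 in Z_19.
By repeated squaring (mod 19): 9^{1}≡9, 9^{2}≡5, 9^{4}≡6. Then 9^{5} = 9^{4+1} ≡ 6 × 9 ≡ 16 (mod 19)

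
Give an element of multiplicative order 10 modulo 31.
15 has order 10 mod 31 since 15^{10} ≡ 1 mod 31 and no smaller power works.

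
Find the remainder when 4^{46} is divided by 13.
By Fermat: 4^{12} ≡ 1 (mod 13). 46 = 3×12 + 10. So 4^{46} ≡ 4^{10} ≡ 9 (mod 13)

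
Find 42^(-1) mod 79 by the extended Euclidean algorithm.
Extended GCD: 42(32) + 79(-17) = 1. So 42^(-1) ≡ 32 mod 79. Verify: 42 × 32 = 1344 ≡ 1 mod 79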